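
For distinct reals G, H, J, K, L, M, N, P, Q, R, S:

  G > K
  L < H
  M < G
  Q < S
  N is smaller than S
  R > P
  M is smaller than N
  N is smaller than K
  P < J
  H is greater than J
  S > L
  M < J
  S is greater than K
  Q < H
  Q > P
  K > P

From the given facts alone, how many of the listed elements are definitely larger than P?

Directly above P: R, Q, J, K.
One step further: H, G, S (7 so far).
Nothing else is reachable above P; 7 in all.

7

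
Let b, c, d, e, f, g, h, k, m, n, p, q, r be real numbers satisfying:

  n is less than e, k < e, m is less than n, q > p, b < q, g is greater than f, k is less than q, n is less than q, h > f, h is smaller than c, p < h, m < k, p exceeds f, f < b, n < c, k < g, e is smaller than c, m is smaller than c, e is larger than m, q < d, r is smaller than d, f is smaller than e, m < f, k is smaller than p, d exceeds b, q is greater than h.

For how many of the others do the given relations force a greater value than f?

8

The elements the relations force above f are b, g, p, h, e, c, q, d — no chain reaches any other.
That is 8.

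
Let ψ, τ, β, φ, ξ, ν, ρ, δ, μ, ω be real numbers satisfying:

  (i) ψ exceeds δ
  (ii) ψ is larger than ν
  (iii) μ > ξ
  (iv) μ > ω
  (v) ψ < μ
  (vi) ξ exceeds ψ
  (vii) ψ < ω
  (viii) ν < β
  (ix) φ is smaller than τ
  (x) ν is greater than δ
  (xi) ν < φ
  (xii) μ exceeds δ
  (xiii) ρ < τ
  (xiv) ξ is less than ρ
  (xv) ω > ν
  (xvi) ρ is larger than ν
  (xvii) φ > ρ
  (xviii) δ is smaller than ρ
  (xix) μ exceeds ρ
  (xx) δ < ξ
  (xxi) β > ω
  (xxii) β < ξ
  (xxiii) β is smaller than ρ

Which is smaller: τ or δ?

δ < ν and ν < ψ give δ < ψ.
Then ψ < ω extends the chain to ω.
Then ω < β extends the chain to β.
With β < ξ: δ < ν < ψ < ω < β < ξ.
With ξ < ρ: δ < ν < ψ < ω < β < ξ < ρ.
With ρ < φ: δ < ν < ψ < ω < β < ξ < ρ < φ.
With φ < τ: δ < ν < ψ < ω < β < ξ < ρ < φ < τ.
So δ < τ; δ is the smaller of the two.

δ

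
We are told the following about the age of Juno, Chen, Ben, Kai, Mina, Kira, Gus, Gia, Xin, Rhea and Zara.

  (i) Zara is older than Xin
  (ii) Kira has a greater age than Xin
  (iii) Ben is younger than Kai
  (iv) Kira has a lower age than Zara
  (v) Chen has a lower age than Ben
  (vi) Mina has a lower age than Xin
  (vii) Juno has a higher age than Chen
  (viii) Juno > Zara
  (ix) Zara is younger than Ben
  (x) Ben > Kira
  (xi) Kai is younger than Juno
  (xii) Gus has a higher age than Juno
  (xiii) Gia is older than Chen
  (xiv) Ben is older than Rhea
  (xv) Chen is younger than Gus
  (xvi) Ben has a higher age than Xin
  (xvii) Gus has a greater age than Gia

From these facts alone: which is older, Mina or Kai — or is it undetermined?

The relevant relations are Mina < Xin; Xin < Kira; Kira < Zara; Zara < Ben; Ben < Kai.
Together: Mina < Xin < Kira < Zara < Ben < Kai.
So Kai is older.

Kai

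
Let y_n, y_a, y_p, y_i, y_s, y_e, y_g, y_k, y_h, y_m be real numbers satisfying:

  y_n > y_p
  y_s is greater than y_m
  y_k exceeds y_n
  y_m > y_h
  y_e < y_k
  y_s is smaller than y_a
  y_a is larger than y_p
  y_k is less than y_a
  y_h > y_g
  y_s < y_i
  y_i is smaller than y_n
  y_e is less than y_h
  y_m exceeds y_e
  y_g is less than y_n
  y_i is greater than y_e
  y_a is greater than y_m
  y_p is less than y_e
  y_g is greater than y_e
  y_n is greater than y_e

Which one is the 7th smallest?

y_i

The consecutive relations fix a unique order: y_p < y_e < y_g < y_h < y_m < y_s < y_i < y_n < y_k < y_a.
The 7th smallest is y_i.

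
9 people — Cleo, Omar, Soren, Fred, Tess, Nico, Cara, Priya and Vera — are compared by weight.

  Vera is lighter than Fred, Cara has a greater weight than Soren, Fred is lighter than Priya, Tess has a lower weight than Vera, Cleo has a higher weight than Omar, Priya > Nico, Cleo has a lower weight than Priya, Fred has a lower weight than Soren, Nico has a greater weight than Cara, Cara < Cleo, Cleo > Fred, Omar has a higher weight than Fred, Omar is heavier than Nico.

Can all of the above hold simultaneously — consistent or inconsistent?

consistent

Every relation is compatible with Tess < Vera < Fred < Soren < Cara < Nico < Omar < Cleo < Priya; the set is consistent.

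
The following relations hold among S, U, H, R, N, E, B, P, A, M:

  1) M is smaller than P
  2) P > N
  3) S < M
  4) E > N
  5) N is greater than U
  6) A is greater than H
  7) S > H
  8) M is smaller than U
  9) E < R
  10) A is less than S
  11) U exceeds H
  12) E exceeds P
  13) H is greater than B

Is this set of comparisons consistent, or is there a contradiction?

The single ordering B < H < A < S < M < U < N < P < E < R satisfies every listed relation, so no contradiction arises.

consistent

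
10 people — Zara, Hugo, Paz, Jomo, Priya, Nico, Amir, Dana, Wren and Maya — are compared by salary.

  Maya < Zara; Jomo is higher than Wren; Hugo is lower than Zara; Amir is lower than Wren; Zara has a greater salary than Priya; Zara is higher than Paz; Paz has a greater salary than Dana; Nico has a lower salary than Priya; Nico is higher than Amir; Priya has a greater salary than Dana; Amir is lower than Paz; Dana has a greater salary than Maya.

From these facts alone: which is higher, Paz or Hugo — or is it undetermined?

Following every chain through Hugo: above Hugo we get Zara.
Paz is not reached, and no chain runs the other way from Paz to Hugo.
So the given relations leave the order of Hugo and Paz undetermined.

undetermined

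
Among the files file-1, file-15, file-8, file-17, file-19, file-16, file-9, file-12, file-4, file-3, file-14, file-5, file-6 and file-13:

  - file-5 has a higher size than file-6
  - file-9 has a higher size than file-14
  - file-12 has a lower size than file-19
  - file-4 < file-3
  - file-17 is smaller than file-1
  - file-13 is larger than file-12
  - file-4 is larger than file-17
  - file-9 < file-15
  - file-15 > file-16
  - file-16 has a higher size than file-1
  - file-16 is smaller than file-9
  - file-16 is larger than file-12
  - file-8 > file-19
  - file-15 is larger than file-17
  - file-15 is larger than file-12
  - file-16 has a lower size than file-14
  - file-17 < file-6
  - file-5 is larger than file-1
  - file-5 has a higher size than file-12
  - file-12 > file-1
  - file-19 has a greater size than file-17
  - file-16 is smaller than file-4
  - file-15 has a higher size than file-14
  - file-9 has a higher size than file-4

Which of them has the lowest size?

file-17

Chaining upward from file-17: directly above it, file-1, file-19, file-4, file-6, file-15; then file-12, file-16, file-9, file-3, file-5, file-8; then file-14, file-13.
That covers every other element, and nothing is given below file-17, so file-17 is the lowest size.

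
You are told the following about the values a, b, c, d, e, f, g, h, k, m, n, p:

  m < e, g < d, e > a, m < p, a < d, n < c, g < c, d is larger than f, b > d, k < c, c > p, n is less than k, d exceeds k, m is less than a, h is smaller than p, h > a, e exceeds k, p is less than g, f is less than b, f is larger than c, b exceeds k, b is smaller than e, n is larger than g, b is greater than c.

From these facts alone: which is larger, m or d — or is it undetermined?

d

The relevant relations are m < a; a < h; h < p; p < g; g < n; n < k; k < c; c < f; f < d.
Together: m < a < h < p < g < n < k < c < f < d.
So d is larger.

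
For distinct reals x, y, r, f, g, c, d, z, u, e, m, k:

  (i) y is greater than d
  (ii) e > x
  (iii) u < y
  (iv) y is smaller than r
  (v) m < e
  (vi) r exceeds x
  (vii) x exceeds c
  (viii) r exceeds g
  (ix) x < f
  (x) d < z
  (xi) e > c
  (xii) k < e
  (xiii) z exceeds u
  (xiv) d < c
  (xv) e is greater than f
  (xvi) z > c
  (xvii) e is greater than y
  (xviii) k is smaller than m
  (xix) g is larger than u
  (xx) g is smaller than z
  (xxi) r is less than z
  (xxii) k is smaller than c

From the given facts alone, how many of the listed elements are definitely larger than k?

7

Directly above k: c, m, e.
One step further: x, z (5 so far).
One step further: f, r (7 so far).
No other element is forced above k by the given relations, so the count is 7.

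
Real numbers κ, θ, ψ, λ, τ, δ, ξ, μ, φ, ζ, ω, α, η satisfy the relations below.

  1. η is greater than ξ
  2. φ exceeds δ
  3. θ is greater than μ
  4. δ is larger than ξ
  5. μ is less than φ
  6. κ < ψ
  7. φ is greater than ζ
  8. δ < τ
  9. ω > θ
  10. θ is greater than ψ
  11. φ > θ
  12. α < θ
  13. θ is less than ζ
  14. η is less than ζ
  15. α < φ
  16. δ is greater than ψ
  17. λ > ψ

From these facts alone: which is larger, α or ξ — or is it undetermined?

Following every chain through α: above α we get θ, ζ, φ, ω.
ξ is not reached, and no chain runs the other way from ξ to α.
So the given relations leave the order of α and ξ undetermined.

undetermined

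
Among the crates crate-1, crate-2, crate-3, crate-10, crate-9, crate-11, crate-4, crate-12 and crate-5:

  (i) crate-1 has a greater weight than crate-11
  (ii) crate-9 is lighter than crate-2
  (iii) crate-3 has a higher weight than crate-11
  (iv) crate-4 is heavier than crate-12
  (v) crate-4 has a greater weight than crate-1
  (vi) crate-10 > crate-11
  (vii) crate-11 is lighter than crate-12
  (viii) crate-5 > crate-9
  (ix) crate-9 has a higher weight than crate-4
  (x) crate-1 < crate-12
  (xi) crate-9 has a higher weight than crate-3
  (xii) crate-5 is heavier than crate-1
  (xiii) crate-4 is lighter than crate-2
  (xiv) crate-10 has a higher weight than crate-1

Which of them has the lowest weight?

crate-1 is not least since crate-11 < crate-1; crate-12 is not least since crate-1 < crate-12; crate-3 is not least since crate-11 < crate-3; crate-4 is not least since crate-12 < crate-4; crate-10 is not least since crate-1 < crate-10; crate-9 is not least since crate-4 < crate-9; crate-2 is not least since crate-9 < crate-2; crate-5 is not least since crate-9 < crate-5.
Only crate-11 has nothing below it, so crate-11 is the lowest weight.

crate-11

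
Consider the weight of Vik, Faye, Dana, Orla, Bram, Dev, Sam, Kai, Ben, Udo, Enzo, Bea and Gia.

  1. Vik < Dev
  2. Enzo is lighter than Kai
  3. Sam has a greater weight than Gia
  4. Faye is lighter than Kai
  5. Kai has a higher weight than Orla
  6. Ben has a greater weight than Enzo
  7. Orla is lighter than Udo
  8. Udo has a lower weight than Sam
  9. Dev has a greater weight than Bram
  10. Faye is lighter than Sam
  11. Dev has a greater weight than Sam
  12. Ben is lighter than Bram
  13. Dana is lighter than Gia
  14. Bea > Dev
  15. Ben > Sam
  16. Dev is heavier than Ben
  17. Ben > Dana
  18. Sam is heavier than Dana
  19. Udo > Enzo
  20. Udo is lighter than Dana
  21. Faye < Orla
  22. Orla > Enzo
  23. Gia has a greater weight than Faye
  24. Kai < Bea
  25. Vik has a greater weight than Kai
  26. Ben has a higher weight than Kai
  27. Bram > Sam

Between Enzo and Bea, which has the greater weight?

Chaining the given relations: Enzo < Orla < Udo < Dana < Gia < Sam < Bram < Dev < Bea.
So Enzo < Bea; Bea is the heavier of the two.

Bea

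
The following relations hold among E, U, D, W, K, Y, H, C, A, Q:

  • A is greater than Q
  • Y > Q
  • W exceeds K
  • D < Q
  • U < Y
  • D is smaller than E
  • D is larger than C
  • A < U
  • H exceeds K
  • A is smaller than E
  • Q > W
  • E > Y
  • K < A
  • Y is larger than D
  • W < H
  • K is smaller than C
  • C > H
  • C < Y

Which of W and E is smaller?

W < H and H < C give W < C.
Then C < D extends the chain to D.
Then D < Q extends the chain to Q.
With Q < A: W < H < C < D < Q < A.
Then A < U extends the chain to U.
Then U < Y extends the chain to Y.
Then Y < E extends the chain to E.
So W < E; W is the smaller of the two.

W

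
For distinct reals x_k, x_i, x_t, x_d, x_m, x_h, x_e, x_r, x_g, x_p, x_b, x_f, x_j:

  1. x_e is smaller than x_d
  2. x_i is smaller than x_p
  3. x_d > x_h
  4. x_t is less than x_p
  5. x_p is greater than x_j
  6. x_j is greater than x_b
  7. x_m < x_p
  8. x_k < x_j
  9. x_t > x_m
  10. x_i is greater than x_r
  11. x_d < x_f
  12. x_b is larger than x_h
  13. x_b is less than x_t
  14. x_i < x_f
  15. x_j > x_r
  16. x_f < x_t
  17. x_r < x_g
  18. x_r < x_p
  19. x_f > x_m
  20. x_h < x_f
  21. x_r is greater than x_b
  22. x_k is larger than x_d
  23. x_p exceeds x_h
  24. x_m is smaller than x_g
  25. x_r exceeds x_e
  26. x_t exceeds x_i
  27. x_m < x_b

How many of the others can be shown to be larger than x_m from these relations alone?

Directly above x_m: x_b, x_g, x_f, x_t, x_p.
One step further: x_r, x_j (7 so far).
One step further: x_i (8 so far).
No other element is forced above x_m by the given relations, so the count is 8.

8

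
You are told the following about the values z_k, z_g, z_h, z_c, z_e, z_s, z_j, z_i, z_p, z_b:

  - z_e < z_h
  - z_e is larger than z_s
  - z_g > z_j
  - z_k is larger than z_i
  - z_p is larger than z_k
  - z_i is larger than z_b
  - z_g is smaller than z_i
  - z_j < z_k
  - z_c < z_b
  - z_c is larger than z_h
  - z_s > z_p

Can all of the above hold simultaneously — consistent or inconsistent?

inconsistent

Chaining the given relations yields z_i < z_k < z_p < z_s < z_e < z_h < z_c < z_b, so z_i < z_b. But one relation states z_b < z_i. These cannot both hold.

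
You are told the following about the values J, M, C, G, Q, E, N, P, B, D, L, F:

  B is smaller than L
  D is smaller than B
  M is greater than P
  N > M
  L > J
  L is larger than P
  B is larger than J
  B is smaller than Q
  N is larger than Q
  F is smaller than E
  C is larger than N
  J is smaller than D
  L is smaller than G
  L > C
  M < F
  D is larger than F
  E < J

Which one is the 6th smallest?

Chaining the given pairs: P < M < F < E < J < D < B < Q < N < C < L < G.
Counting 6 from the smallest end gives D.

D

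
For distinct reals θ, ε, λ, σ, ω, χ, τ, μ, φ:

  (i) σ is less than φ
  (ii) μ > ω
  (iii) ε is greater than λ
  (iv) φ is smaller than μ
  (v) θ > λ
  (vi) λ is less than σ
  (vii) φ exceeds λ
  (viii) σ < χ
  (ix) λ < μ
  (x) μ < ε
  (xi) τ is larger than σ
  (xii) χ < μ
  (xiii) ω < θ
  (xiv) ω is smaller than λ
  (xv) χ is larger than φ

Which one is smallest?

Chaining upward from ω: directly above it, λ, θ, μ; then σ, φ, ε; then χ, τ.
That covers every other element, and nothing is given below ω, so ω is the smallest.

ω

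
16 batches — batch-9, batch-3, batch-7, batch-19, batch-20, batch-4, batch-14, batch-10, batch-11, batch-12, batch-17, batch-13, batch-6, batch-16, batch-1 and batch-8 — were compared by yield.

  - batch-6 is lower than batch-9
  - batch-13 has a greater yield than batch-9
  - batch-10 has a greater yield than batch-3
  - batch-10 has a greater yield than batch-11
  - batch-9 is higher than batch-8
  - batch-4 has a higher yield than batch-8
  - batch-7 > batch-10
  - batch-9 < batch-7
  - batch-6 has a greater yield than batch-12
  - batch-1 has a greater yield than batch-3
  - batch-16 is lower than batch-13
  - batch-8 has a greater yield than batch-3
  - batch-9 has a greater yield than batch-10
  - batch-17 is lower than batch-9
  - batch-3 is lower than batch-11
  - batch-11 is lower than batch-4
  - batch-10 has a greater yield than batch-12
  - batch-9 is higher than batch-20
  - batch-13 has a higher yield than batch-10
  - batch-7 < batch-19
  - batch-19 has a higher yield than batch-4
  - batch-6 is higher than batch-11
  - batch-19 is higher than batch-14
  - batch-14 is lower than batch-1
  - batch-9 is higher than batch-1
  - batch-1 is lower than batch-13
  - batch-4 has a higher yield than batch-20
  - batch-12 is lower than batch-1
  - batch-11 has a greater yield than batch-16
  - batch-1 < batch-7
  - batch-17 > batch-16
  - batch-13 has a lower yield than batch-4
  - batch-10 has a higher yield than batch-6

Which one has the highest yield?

batch-19

batch-14 is not greatest since batch-14 < batch-1; batch-3 is not greatest since batch-3 < batch-8; batch-12 is not greatest since batch-12 < batch-1; batch-16 is not greatest since batch-16 < batch-17; batch-1 is not greatest since batch-1 < batch-13; batch-20 is not greatest since batch-20 < batch-9; batch-8 is not greatest since batch-8 < batch-9; batch-17 is not greatest since batch-17 < batch-9; batch-11 is not greatest since batch-11 < batch-6; batch-6 is not greatest since batch-6 < batch-9; batch-10 is not greatest since batch-10 < batch-13; batch-9 is not greatest since batch-9 < batch-7; batch-13 is not greatest since batch-13 < batch-4; batch-7 is not greatest since batch-7 < batch-19; batch-4 is not greatest since batch-4 < batch-19.
Only batch-19 has nothing above it, so batch-19 is the highest yield.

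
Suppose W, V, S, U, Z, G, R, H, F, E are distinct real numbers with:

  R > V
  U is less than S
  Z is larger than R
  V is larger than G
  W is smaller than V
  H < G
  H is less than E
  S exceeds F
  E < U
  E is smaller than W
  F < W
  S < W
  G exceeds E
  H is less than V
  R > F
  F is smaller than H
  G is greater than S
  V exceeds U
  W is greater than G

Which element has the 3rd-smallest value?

E

Chaining the given pairs: F < H < E < U < S < G < W < V < R < Z.
Counting 3 from the smallest end gives E.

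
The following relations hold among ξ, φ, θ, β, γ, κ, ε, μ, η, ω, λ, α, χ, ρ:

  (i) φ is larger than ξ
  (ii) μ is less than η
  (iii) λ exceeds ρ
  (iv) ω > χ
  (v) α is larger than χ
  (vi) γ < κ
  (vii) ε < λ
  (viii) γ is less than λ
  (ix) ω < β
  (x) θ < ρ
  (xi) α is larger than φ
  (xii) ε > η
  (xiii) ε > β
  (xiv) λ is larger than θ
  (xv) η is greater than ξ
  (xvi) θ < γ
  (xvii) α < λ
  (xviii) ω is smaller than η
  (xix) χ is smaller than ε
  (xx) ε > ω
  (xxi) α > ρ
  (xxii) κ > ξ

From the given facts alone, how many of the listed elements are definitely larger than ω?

The elements the relations force above ω are β, η, ε, λ — no chain reaches any other.
That is 4.

4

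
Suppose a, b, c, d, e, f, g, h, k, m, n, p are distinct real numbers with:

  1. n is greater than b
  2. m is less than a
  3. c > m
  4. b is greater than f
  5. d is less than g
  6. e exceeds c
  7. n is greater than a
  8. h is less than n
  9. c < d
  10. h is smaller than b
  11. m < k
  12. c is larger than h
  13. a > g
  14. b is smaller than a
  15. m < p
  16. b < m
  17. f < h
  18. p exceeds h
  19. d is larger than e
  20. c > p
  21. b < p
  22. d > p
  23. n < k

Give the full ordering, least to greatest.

f < h < b < m < p < c < e < d < g < a < n < k

Each adjacent pair is fixed by a given relation: f < h; h < b; b < m; m < p; p < c; c < e; e < d; d < g; g < a; a < n; n < k. Chaining them end to end gives the full order.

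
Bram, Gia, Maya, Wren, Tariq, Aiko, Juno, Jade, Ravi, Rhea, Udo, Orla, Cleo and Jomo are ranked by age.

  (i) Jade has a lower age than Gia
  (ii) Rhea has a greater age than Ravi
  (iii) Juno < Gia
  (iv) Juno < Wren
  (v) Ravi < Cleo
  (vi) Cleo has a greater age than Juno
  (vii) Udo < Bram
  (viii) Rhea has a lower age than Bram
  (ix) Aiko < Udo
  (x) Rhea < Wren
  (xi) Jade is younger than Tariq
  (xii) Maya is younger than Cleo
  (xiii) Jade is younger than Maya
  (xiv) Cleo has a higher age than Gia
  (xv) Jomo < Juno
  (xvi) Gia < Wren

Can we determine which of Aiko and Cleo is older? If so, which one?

undetermined

Following every chain through Aiko: above Aiko we get Udo, Bram.
Cleo is not reached, and no chain runs the other way from Cleo to Aiko.
So the given relations leave the order of Aiko and Cleo undetermined.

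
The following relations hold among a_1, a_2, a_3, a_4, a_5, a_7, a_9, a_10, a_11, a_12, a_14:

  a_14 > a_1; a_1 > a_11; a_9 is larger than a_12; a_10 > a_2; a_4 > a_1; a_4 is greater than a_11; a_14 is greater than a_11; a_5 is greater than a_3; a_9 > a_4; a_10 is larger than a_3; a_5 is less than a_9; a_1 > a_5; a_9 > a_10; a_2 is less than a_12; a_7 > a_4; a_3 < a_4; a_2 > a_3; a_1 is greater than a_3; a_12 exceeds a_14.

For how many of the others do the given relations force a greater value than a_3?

9

The elements the relations force above a_3 are a_2, a_10, a_5, a_1, a_4, a_14, a_12, a_9, a_7 — no chain reaches any other.
That is 9.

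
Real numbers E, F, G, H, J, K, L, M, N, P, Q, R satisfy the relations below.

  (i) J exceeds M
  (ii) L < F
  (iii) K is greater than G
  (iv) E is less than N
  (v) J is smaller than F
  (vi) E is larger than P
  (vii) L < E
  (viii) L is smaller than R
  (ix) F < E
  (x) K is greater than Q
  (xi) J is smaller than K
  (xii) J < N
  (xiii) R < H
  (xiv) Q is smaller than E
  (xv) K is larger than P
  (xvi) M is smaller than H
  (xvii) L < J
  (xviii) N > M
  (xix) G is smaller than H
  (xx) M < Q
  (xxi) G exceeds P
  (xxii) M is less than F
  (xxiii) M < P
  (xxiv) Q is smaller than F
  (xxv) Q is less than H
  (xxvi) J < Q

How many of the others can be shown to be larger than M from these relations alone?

From M the given relations immediately reach P, J, Q, F, H, N.
From those, G, E, K — 9 in total.
No other element is forced above M by the given relations, so the count is 9.

9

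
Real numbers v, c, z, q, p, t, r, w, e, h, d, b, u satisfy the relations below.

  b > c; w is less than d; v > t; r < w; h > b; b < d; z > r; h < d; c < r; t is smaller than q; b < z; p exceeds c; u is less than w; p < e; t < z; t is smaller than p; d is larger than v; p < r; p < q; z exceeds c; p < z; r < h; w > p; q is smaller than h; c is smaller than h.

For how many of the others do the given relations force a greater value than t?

From t the given relations immediately reach p, q, z, v.
From those, r, e, h, w, d — 9 in total.
Nothing else is reachable above t; 9 in all.

9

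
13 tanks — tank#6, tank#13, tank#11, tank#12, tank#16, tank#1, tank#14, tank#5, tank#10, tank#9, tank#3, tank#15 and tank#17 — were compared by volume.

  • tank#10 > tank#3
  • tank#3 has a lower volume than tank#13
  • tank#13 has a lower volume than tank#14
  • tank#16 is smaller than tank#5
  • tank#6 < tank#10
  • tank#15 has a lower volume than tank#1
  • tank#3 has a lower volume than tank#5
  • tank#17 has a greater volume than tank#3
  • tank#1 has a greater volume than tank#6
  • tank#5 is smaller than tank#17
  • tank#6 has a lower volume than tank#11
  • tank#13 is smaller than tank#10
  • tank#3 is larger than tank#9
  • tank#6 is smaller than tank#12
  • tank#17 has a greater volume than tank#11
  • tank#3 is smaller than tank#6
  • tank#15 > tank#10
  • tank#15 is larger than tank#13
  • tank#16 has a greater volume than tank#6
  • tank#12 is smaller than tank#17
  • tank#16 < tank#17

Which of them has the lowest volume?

Chaining upward from tank#9: directly above it, tank#3; then tank#6, tank#13, tank#5, tank#17, tank#10; then tank#12, tank#16, tank#11, tank#14, tank#15, tank#1.
That covers every other element, and nothing is given below tank#9, so tank#9 is the lowest volume.

tank#9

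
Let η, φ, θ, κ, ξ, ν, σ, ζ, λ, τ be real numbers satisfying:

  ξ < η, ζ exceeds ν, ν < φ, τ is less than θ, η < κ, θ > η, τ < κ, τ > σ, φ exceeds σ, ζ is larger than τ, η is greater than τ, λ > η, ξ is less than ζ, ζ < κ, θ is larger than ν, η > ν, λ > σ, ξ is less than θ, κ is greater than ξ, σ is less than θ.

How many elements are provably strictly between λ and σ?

2

The relations place σ below λ. An element lies strictly between them when it is forced above σ and also forced below λ.
Above σ: {τ, φ, ζ, η, κ, θ}. Below λ: {ν, ξ, τ, η}.
Intersection: {τ, η} — 2.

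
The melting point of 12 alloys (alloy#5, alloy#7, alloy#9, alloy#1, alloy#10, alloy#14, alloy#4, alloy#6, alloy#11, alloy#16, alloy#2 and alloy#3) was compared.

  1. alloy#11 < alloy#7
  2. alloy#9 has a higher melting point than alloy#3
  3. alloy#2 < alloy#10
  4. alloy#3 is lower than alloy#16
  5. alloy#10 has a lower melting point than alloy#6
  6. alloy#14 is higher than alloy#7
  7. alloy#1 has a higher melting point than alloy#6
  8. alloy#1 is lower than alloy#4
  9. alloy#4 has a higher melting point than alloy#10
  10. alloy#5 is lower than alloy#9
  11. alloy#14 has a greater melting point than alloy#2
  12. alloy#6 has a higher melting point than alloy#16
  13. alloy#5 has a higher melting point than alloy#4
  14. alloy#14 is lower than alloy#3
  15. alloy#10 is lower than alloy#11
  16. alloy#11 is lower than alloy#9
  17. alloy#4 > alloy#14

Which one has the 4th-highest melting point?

The consecutive relations fix a unique order: alloy#2 < alloy#10 < alloy#11 < alloy#7 < alloy#14 < alloy#3 < alloy#16 < alloy#6 < alloy#1 < alloy#4 < alloy#5 < alloy#9.
The 4th largest is alloy#1.

alloy#1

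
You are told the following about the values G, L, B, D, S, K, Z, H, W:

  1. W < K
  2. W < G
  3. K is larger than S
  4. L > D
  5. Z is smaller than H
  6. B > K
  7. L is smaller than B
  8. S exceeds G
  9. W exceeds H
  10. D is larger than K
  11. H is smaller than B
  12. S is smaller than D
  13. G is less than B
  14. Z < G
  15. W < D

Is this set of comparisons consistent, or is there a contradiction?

consistent

The single ordering Z < H < W < G < S < K < D < L < B satisfies every listed relation, so no contradiction arises.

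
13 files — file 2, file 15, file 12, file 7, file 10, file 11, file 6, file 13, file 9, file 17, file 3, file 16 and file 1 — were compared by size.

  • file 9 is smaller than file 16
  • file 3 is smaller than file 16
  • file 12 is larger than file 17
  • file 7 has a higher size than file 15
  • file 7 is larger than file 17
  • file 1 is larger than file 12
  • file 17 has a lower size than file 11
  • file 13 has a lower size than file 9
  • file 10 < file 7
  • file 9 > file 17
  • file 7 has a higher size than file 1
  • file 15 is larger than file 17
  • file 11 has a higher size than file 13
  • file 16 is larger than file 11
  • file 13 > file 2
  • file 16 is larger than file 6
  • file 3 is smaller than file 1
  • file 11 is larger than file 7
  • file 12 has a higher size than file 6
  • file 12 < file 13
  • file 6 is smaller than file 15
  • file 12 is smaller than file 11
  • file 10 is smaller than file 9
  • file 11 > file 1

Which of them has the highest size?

file 6 is not greatest since file 6 < file 12; file 2 is not greatest since file 2 < file 13; file 17 is not greatest since file 17 < file 11; file 3 is not greatest since file 3 < file 1; file 12 is not greatest since file 12 < file 1; file 10 is not greatest since file 10 < file 7; file 1 is not greatest since file 1 < file 11; file 13 is not greatest since file 13 < file 11; file 9 is not greatest since file 9 < file 16; file 15 is not greatest since file 15 < file 7; file 7 is not greatest since file 7 < file 11; file 11 is not greatest since file 11 < file 16.
Only file 16 has nothing above it, so file 16 is the highest size.

file 16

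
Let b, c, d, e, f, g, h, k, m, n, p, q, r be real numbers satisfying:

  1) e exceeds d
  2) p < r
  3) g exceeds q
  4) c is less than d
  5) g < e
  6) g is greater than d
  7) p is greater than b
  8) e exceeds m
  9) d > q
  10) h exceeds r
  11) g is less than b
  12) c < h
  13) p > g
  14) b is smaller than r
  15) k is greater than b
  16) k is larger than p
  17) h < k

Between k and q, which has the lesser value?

q

Chaining the given relations: q < g < b < p < r < h < k.
So q < k; q is the smaller of the two.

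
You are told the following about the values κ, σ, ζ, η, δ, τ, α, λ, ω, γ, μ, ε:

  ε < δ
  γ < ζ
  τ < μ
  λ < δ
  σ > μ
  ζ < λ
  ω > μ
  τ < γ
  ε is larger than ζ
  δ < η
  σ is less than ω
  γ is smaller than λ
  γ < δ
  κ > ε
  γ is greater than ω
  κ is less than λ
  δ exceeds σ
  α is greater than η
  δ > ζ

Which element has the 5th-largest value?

The consecutive relations fix a unique order: τ < μ < σ < ω < γ < ζ < ε < κ < λ < δ < η < α.
The 5th largest is κ.

κ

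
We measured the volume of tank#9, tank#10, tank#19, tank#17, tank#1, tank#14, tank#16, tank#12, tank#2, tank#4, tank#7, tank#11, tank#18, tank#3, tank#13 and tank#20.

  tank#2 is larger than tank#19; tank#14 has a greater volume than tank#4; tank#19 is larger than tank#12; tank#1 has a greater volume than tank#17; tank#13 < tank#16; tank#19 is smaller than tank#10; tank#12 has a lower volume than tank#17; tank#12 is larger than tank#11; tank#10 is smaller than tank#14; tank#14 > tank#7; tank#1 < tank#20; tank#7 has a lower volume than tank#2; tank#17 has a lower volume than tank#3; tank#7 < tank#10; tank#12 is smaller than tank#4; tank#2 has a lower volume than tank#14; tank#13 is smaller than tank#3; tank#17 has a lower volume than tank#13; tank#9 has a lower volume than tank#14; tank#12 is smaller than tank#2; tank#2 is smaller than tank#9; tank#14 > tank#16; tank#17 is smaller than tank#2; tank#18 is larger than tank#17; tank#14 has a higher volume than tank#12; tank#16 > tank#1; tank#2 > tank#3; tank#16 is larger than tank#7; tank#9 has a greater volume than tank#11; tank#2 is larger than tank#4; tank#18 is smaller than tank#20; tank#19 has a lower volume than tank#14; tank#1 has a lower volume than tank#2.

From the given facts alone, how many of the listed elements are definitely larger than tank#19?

The elements the relations force above tank#19 are tank#2, tank#9, tank#10, tank#14 — no chain reaches any other.
That is 4.

4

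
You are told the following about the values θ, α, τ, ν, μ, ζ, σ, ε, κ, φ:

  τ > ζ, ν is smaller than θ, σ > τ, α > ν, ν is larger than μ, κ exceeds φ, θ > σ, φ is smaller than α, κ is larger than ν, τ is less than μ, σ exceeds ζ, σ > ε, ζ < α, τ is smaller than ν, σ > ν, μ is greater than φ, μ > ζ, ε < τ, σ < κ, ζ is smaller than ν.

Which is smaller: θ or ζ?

ζ

ζ < τ and τ < μ give ζ < μ.
With μ < ν: ζ < τ < μ < ν.
Then ν < σ extends the chain to σ.
Then σ < θ extends the chain to θ.
So ζ < θ; ζ is the smaller of the two.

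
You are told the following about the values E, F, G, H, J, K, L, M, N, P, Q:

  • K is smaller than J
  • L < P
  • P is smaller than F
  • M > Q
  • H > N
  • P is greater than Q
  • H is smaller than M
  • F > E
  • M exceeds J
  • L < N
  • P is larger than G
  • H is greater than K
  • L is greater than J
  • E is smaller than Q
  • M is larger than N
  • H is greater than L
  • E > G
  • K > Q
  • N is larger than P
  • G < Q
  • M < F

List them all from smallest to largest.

G < E < Q < K < J < L < P < N < H < M < F

Nothing is placed below G, so it is least; from there G < E; E < Q; Q < K; K < J; J < L; L < P; P < N; N < H; H < M; M < F, each given directly.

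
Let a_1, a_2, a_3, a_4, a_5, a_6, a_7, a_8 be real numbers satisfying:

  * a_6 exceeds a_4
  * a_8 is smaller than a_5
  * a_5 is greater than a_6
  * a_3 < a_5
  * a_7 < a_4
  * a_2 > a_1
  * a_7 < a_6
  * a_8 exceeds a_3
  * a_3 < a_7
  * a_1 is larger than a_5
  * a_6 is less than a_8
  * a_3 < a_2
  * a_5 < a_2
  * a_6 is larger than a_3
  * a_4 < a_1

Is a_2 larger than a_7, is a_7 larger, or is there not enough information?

a_2

The relevant relations are a_7 < a_6; a_6 < a_8; a_8 < a_5; a_5 < a_1; a_1 < a_2.
Together: a_7 < a_6 < a_8 < a_5 < a_1 < a_2.
So a_2 is larger.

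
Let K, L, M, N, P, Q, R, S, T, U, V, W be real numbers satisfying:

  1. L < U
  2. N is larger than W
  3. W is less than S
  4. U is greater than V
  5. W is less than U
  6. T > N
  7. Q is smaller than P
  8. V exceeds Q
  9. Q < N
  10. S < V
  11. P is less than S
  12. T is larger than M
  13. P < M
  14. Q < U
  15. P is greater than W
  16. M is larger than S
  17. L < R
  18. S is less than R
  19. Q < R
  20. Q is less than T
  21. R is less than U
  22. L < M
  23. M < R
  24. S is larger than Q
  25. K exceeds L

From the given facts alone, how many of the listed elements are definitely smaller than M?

The elements the relations force below M are Q, L, W, P, S — no chain reaches any other.
That is 5.

5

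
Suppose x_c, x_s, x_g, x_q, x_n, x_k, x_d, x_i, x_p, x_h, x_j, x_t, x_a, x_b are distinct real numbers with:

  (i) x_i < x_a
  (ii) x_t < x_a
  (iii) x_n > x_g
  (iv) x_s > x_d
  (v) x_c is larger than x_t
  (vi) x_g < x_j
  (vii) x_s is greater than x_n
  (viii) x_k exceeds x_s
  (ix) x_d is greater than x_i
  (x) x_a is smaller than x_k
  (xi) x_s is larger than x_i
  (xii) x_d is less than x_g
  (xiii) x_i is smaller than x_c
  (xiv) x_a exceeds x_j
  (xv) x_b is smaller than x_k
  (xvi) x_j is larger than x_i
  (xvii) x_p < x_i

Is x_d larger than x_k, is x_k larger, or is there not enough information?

x_k

Chaining the given relations: x_d < x_g < x_j < x_a < x_k.
So x_k is larger.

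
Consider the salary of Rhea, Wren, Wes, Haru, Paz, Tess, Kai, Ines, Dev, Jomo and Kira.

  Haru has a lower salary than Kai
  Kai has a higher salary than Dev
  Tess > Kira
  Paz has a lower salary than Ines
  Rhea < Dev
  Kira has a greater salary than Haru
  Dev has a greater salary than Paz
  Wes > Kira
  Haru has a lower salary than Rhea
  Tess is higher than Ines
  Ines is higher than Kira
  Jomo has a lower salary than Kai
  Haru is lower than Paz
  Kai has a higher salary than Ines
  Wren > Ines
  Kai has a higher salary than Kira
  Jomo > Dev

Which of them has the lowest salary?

Chaining upward from Haru: directly above it, Kira, Paz, Rhea, Kai; then Wes, Ines, Tess, Dev; then Jomo, Wren.
That covers every other element, and nothing is given below Haru, so Haru is the lowest salary.

Haru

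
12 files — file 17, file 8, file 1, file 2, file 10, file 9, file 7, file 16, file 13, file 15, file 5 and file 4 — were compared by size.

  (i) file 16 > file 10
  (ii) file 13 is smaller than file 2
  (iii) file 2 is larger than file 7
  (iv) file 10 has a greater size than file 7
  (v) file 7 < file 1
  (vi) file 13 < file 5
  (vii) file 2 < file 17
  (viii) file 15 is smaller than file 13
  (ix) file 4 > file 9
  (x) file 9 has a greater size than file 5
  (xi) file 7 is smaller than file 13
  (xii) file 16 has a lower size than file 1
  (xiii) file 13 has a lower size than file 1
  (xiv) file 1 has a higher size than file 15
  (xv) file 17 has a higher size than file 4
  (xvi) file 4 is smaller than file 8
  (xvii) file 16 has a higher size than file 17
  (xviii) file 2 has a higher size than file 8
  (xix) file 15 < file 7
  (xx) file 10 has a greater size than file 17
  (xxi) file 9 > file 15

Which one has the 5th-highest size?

Piecing the relations together gives one ordering: file 15 < file 7 < file 13 < file 5 < file 9 < file 4 < file 8 < file 2 < file 17 < file 10 < file 16 < file 1.
Counting 5 from the largest end gives file 2.

file 2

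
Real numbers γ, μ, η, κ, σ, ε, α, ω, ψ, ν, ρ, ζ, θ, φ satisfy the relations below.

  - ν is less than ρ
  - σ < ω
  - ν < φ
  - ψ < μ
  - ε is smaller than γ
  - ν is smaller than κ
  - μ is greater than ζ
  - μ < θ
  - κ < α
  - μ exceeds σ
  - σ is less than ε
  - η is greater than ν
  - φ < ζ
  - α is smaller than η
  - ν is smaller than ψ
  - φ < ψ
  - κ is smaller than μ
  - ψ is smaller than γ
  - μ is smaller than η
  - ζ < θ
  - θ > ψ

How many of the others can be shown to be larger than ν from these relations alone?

Directly above ν: κ, φ, ψ, ρ, η.
One step further: α, ζ, γ, μ, θ (10 so far).
No other element is forced above ν by the given relations, so the count is 10.

10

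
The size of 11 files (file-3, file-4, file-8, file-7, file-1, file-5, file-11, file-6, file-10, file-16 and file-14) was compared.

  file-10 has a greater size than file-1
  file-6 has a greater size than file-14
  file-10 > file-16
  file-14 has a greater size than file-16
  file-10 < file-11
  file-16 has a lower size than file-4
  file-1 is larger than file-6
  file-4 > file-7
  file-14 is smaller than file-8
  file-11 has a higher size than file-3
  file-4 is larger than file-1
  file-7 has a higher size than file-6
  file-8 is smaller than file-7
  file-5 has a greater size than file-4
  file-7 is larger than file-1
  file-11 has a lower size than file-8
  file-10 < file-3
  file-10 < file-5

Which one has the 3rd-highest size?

file-7

Piecing the relations together gives one ordering: file-16 < file-14 < file-6 < file-1 < file-10 < file-3 < file-11 < file-8 < file-7 < file-4 < file-5.
The 3rd largest is file-7.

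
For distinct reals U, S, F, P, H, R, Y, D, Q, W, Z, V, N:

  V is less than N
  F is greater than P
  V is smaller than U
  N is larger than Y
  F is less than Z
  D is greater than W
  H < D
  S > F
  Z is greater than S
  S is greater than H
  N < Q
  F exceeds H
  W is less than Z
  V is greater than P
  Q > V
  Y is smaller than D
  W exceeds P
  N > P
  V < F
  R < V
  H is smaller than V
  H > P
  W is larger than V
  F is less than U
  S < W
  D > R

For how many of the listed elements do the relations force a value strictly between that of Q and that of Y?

1

The relations place Y below Q. An element lies strictly between them when it is forced above Y and also forced below Q.
Above Y: {N, D}. Below Q: {P, R, H, V, N}.
Intersection: {N} — 1.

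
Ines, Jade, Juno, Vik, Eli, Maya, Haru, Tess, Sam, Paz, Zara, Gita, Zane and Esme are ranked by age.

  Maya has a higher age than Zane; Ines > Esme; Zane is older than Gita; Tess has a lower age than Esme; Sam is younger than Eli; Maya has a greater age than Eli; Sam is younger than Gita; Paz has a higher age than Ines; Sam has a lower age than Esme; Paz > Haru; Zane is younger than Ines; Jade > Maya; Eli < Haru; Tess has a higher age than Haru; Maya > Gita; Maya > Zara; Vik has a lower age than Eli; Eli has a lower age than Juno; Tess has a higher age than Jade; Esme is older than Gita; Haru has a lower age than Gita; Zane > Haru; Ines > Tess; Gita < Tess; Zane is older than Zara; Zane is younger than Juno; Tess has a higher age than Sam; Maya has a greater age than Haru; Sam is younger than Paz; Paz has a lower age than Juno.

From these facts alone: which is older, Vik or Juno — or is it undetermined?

Juno

Link the given pairs in sequence: Vik < Eli; Eli < Haru; Haru < Gita; Gita < Zane; Zane < Maya; Maya < Jade; Jade < Tess; Tess < Esme; Esme < Ines; Ines < Paz; Paz < Juno.
Together: Vik < Eli < Haru < Gita < Zane < Maya < Jade < Tess < Esme < Ines < Paz < Juno.
So Juno is older.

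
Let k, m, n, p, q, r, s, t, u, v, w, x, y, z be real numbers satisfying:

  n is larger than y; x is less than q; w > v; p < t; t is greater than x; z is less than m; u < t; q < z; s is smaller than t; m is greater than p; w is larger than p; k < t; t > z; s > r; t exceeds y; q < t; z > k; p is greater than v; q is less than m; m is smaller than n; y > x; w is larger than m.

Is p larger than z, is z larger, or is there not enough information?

undetermined

Following every chain through p: above p we get m, n, t, w; below p we get v.
z is not reached, and no chain runs the other way from z to p.
So the given relations leave the order of p and z undetermined.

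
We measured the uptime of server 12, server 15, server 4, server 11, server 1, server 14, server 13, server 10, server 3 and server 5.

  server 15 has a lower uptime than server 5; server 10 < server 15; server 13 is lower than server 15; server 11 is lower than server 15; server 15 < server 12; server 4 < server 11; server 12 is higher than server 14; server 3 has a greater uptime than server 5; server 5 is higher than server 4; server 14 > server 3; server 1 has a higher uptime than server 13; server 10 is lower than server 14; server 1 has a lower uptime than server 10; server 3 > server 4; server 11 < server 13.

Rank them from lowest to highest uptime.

Nothing is placed below server 4, so it is least; from there server 4 < server 11; server 11 < server 13; server 13 < server 1; server 1 < server 10; server 10 < server 15; server 15 < server 5; server 5 < server 3; server 3 < server 14; server 14 < server 12, each given directly.

server 4 < server 11 < server 13 < server 1 < server 10 < server 15 < server 5 < server 3 < server 14 < server 12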